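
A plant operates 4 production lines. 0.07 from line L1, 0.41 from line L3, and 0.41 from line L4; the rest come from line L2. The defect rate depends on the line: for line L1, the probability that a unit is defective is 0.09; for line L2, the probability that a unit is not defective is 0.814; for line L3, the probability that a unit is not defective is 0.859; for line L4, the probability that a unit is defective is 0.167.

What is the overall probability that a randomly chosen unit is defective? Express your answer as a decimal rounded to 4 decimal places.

0.1530

P(L2) = 1 − (0.07 + 0.41 + 0.41) = 0.11.
P(D|L2) = 1 − 0.814 = 0.186.
P(D|L3) = 1 − 0.859 = 0.141.
P(D) = P(D|L1)·P(L1) + P(D|L2)·P(L2) + P(D|L3)·P(L3) + P(D|L4)·P(L4)
      = 0.09·0.07 + 0.186·0.11 + 0.141·0.41 + 0.167·0.41
      = 0.0063 + 0.02046 + 0.05781 + 0.06847 = 0.15304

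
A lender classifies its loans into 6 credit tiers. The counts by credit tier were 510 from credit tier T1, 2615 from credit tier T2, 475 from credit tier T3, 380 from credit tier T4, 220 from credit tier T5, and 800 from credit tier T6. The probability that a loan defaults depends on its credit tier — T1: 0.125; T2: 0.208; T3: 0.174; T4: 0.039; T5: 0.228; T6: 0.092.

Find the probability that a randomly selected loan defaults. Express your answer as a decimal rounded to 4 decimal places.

0.1658

Total: 510 + 2615 + 475 + 380 + 220 + 800 = 5000.
P(T1) = 510/5000 = 0.102. P(T2) = 2615/5000 = 0.523. P(T3) = 475/5000 = 0.095. P(T4) = 380/5000 = 0.076. P(T5) = 220/5000 = 0.044. P(T6) = 800/5000 = 0.16.
P(D) = P(D|T1)·P(T1) + P(D|T2)·P(T2) + P(D|T3)·P(T3) + P(D|T4)·P(T4) + P(D|T5)·P(T5) + P(D|T6)·P(T6)
      = 0.125·0.102 + 0.208·0.523 + 0.174·0.095 + 0.039·0.076 + 0.228·0.044 + 0.092·0.16
      = 0.01275 + 0.108784 + 0.01653 + 0.002964 + 0.010032 + 0.01472 = 0.16578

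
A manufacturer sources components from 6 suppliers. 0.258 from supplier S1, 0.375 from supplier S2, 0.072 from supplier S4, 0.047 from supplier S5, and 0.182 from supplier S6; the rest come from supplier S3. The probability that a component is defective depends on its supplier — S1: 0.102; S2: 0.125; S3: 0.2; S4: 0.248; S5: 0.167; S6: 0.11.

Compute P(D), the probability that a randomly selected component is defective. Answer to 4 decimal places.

P(S3) = 1 − (0.258 + 0.375 + 0.072 + 0.047 + 0.182) = 0.066.
P(D) = P(D|S1)·P(S1) + P(D|S2)·P(S2) + P(D|S3)·P(S3) + P(D|S4)·P(S4) + P(D|S5)·P(S5) + P(D|S6)·P(S6)
      = 0.102·0.258 + 0.125·0.375 + 0.2·0.066 + 0.248·0.072 + 0.167·0.047 + 0.11·0.182
      = 0.026316 + 0.046875 + 0.0132 + 0.017856 + 0.007849 + 0.02002 = 0.132116

P(D) ≈ 0.1321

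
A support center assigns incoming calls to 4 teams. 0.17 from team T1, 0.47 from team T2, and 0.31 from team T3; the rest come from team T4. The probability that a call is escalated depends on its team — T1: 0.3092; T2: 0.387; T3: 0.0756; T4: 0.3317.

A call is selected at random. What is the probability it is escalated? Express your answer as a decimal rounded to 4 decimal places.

P(T4) = 1 − (0.17 + 0.47 + 0.31) = 0.05.
By the law of total probability,
P(E) = P(E|T1)·P(T1) + P(E|T2)·P(T2) + P(E|T3)·P(T3) + P(E|T4)·P(T4)
      = 0.3092·0.17 + 0.387·0.47 + 0.0756·0.31 + 0.3317·0.05
      = 0.052564 + 0.18189 + 0.023436 + 0.016585 = 0.274475

P(E) ≈ 0.2745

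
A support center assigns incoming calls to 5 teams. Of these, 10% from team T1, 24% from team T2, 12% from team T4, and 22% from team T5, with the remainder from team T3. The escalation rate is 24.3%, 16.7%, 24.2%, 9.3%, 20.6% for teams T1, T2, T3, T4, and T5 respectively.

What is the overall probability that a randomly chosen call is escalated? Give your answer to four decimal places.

P(E) ≈ 0.1983

P(T3) = 1 − (0.1 + 0.24 + 0.12 + 0.22) = 0.32.
P(E) = P(E|T1)·P(T1) + P(E|T2)·P(T2) + P(E|T3)·P(T3) + P(E|T4)·P(T4) + P(E|T5)·P(T5)
      = 0.243·0.1 + 0.167·0.24 + 0.242·0.32 + 0.093·0.12 + 0.206·0.22
      = 0.0243 + 0.04008 + 0.07744 + 0.01116 + 0.04532 = 0.1983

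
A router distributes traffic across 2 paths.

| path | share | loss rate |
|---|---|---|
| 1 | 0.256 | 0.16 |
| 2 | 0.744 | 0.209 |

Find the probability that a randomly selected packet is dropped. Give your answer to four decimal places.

P(L) ≈ 0.1965

P(L) = P(L|1)·P(1) + P(L|2)·P(2)
      = 0.16·0.256 + 0.209·0.744
      = 0.04096 + 0.155496 = 0.196456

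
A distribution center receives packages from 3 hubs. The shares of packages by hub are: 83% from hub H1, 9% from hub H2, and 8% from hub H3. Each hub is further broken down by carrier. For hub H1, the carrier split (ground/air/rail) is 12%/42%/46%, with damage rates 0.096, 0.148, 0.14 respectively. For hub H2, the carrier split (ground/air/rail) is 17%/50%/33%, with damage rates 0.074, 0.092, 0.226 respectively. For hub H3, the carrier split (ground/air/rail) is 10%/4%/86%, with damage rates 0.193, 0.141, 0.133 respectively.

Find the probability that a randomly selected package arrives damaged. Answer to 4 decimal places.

P(D|H1) = 0.12·0.096 + 0.42·0.148 + 0.46·0.14 = 0.01152 + 0.06216 + 0.0644 = 0.13808
P(D|H2) = 0.17·0.074 + 0.5·0.092 + 0.33·0.226 = 0.01258 + 0.046 + 0.07458 = 0.13316
P(D|H3) = 0.1·0.193 + 0.04·0.141 + 0.86·0.133 = 0.0193 + 0.00564 + 0.11438 = 0.13932
Then overall,
P(D) = 0.83·0.13808 + 0.09·0.13316 + 0.08·0.13932
      = 0.1146064 + 0.0119844 + 0.0111456 = 0.1377364

P(D) ≈ 0.1377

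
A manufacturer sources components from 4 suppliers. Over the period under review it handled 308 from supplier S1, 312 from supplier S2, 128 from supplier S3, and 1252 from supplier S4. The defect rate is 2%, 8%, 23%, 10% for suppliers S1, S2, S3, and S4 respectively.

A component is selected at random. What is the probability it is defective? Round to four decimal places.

0.0929

Total: 308 + 312 + 128 + 1252 = 2000.
P(S1) = 308/2000 = 0.154. P(S2) = 312/2000 = 0.156. P(S3) = 128/2000 = 0.064. P(S4) = 1252/2000 = 0.626.
P(D) = P(D|S1)·P(S1) + P(D|S2)·P(S2) + P(D|S3)·P(S3) + P(D|S4)·P(S4)
      = 0.02·0.154 + 0.08·0.156 + 0.23·0.064 + 0.1·0.626
      = 0.00308 + 0.01248 + 0.01472 + 0.0626 = 0.09288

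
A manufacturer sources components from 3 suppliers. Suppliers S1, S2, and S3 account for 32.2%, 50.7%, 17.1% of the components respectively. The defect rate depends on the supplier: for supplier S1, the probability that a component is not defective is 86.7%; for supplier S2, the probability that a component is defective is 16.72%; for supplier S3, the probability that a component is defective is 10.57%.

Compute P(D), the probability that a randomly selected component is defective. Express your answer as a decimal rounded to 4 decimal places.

P(D|S1) = 1 − 0.867 = 0.133.
By the law of total probability,
P(D) = P(D|S1)·P(S1) + P(D|S2)·P(S2) + P(D|S3)·P(S3)
      = 0.133·0.322 + 0.1672·0.507 + 0.1057·0.171
      = 0.042826 + 0.0847704 + 0.0180747 = 0.1456711

0.1457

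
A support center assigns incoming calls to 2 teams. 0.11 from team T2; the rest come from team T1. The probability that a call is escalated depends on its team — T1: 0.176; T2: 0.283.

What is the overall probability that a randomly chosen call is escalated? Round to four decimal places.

P(T1) = 1 − (0.11) = 0.89.
P(E) = P(E|T1)·P(T1) + P(E|T2)·P(T2)
      = 0.176·0.89 + 0.283·0.11
      = 0.15664 + 0.03113 = 0.18777

0.1878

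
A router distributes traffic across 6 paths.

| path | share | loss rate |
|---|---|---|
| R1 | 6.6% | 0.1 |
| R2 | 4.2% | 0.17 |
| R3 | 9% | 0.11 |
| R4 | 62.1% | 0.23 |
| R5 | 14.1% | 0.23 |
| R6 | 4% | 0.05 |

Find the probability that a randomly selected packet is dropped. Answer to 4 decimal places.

P(L) ≈ 0.2009

P(L) = P(L|R1)·P(R1) + P(L|R2)·P(R2) + P(L|R3)·P(R3) + P(L|R4)·P(R4) + P(L|R5)·P(R5) + P(L|R6)·P(R6)
      = 0.1·0.066 + 0.17·0.042 + 0.11·0.09 + 0.23·0.621 + 0.23·0.141 + 0.05·0.04
      = 0.0066 + 0.00714 + 0.0099 + 0.14283 + 0.03243 + 0.002 = 0.2009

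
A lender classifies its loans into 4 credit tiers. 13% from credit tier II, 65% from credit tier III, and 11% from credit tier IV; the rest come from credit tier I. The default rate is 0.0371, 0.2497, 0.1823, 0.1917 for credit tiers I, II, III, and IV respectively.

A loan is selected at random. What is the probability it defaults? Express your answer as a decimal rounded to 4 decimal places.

P(D) ≈ 0.1761

P(I) = 1 − (0.13 + 0.65 + 0.11) = 0.11.
P(D) = P(D|I)·P(I) + P(D|II)·P(II) + P(D|III)·P(III) + P(D|IV)·P(IV)
      = 0.0371·0.11 + 0.2497·0.13 + 0.1823·0.65 + 0.1917·0.11
      = 0.004081 + 0.032461 + 0.118495 + 0.021087 = 0.176124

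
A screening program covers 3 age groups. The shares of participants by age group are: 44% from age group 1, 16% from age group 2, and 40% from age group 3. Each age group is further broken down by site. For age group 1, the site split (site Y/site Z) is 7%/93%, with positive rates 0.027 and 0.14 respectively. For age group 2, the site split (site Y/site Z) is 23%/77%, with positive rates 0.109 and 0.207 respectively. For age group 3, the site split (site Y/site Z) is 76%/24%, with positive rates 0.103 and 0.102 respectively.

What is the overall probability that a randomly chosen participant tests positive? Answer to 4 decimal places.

P(T|1) = 0.07·0.027 + 0.93·0.14 = 0.00189 + 0.1302 = 0.13209
P(T|2) = 0.23·0.109 + 0.77·0.207 = 0.02507 + 0.15939 = 0.18446
P(T|3) = 0.76·0.103 + 0.24·0.102 = 0.07828 + 0.02448 = 0.10276
Then overall,
P(T) = 0.44·0.13209 + 0.16·0.18446 + 0.4·0.10276
      = 0.0581196 + 0.0295136 + 0.041104 = 0.1287372

P(T) ≈ 0.1287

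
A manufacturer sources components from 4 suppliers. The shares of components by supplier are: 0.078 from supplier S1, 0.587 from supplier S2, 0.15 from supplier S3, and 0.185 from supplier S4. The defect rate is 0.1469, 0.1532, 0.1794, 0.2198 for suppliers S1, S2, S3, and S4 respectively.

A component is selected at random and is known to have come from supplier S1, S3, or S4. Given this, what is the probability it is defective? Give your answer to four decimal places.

Let S = {S1, S3, S4}.
P(S) = 0.078 + 0.15 + 0.185 = 0.413.
P(D ∩ S) = 0.1469·0.078 + 0.1794·0.15 + 0.2198·0.185 = 0.0114582 + 0.02691 + 0.040663 = 0.0790312.
P(D | S) = 0.0790312 / 0.413 = 0.191359…

P(D|S) ≈ 0.1914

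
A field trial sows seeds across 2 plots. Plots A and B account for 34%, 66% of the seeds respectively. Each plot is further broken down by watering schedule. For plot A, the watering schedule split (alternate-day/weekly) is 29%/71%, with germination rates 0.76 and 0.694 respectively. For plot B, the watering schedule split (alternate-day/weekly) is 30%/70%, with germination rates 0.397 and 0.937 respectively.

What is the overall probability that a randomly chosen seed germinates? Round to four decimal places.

P(G|A) = 0.29·0.76 + 0.71·0.694 = 0.2204 + 0.49274 = 0.71314
P(G|B) = 0.3·0.397 + 0.7·0.937 = 0.1191 + 0.6559 = 0.775
Then overall,
P(G) = 0.34·0.71314 + 0.66·0.775
      = 0.2424676 + 0.5115 = 0.7539676

P(G) ≈ 0.7540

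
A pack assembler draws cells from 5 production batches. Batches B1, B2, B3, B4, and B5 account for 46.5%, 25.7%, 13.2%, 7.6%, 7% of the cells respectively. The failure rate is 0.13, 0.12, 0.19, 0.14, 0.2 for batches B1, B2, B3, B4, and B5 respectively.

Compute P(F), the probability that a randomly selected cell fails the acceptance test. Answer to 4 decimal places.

Summing over the partition,
P(F) = P(F|B1)·P(B1) + P(F|B2)·P(B2) + P(F|B3)·P(B3) + P(F|B4)·P(B4) + P(F|B5)·P(B5)
      = 0.13·0.465 + 0.12·0.257 + 0.19·0.132 + 0.14·0.076 + 0.2·0.07
      = 0.06045 + 0.03084 + 0.02508 + 0.01064 + 0.014 = 0.14101

P(F) ≈ 0.1410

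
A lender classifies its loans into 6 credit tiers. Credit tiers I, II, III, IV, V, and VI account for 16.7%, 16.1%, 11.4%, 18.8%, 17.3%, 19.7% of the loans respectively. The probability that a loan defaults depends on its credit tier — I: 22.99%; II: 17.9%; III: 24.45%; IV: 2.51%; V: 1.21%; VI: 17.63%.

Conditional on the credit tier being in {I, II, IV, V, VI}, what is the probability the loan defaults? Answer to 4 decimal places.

0.1227

Let S = {I, II, IV, V, VI}.
P(S) = 0.167 + 0.161 + 0.188 + 0.173 + 0.197 = 0.886.
P(D ∩ S) = 0.2299·0.167 + 0.179·0.161 + 0.0251·0.188 + 0.0121·0.173 + 0.1763·0.197 = 0.0383933 + 0.028819 + 0.0047188 + 0.0020933 + 0.0347311 = 0.1087555.
P(D | S) = 0.1087555 / 0.886 = 0.122749…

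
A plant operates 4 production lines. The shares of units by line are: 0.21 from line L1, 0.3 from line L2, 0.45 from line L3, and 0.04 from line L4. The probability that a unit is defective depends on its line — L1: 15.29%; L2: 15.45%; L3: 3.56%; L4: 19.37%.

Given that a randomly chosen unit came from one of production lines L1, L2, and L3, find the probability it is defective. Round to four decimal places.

Let S = {L1, L2, L3}.
P(S) = 0.21 + 0.3 + 0.45 = 0.96.
P(D ∩ S) = 0.1529·0.21 + 0.1545·0.3 + 0.0356·0.45 = 0.032109 + 0.04635 + 0.01602 = 0.094479.
P(D | S) = 0.094479 / 0.96 = 0.098416…

P(D|S) ≈ 0.0984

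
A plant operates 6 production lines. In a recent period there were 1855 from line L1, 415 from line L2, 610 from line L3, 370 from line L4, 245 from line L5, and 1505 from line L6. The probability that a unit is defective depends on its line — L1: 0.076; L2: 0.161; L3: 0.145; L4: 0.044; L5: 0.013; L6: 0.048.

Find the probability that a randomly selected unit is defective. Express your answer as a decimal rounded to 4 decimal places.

Total: 1855 + 415 + 610 + 370 + 245 + 1505 = 5000.
P(L1) = 1855/5000 = 0.371. P(L2) = 415/5000 = 0.083. P(L3) = 610/5000 = 0.122. P(L4) = 370/5000 = 0.074. P(L5) = 245/5000 = 0.049. P(L6) = 1505/5000 = 0.301.
P(D) = P(D|L1)·P(L1) + P(D|L2)·P(L2) + P(D|L3)·P(L3) + P(D|L4)·P(L4) + P(D|L5)·P(L5) + P(D|L6)·P(L6)
      = 0.076·0.371 + 0.161·0.083 + 0.145·0.122 + 0.044·0.074 + 0.013·0.049 + 0.048·0.301
      = 0.028196 + 0.013363 + 0.01769 + 0.003256 + 0.000637 + 0.014448 = 0.07759

0.0776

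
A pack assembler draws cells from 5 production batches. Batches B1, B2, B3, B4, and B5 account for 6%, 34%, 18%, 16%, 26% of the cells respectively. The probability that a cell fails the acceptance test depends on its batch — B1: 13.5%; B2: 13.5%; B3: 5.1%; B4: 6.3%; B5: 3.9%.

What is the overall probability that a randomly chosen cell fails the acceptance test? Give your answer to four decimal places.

Summing over the partition,
P(F) = P(F|B1)·P(B1) + P(F|B2)·P(B2) + P(F|B3)·P(B3) + P(F|B4)·P(B4) + P(F|B5)·P(B5)
      = 0.135·0.06 + 0.135·0.34 + 0.051·0.18 + 0.063·0.16 + 0.039·0.26
      = 0.0081 + 0.0459 + 0.00918 + 0.01008 + 0.01014 = 0.0834

0.0834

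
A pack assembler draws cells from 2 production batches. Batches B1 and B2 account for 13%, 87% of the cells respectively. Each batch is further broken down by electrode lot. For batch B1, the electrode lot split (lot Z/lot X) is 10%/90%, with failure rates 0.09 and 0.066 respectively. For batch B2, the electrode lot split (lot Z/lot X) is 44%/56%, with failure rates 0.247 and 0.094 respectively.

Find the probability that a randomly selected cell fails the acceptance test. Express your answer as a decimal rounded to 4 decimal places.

0.1492

P(F|B1) = 0.1·0.09 + 0.9·0.066 = 0.009 + 0.0594 = 0.0684
P(F|B2) = 0.44·0.247 + 0.56·0.094 = 0.10868 + 0.05264 = 0.16132
Then overall,
P(F) = 0.13·0.0684 + 0.87·0.16132
      = 0.008892 + 0.1403484 = 0.1492404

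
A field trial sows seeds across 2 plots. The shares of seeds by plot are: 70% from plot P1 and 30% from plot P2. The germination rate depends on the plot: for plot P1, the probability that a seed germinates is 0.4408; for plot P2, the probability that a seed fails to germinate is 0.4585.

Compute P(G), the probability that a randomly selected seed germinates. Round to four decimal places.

P(G) ≈ 0.4710

P(G|P2) = 1 − 0.4585 = 0.5415.
Summing over the partition,
P(G) = P(G|P1)·P(P1) + P(G|P2)·P(P2)
      = 0.4408·0.7 + 0.5415·0.3
      = 0.30856 + 0.16245 = 0.47101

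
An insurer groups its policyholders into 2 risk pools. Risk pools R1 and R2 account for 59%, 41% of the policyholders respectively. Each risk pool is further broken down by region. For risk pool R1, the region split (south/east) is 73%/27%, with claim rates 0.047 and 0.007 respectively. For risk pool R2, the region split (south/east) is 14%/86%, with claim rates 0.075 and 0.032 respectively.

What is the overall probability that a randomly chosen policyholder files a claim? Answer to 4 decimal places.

0.0369

P(C|R1) = 0.73·0.047 + 0.27·0.007 = 0.03431 + 0.00189 = 0.0362
P(C|R2) = 0.14·0.075 + 0.86·0.032 = 0.0105 + 0.02752 = 0.03802
By total probability over the outer partition,
P(C) = 0.59·0.0362 + 0.41·0.03802
      = 0.021358 + 0.0155882 = 0.0369462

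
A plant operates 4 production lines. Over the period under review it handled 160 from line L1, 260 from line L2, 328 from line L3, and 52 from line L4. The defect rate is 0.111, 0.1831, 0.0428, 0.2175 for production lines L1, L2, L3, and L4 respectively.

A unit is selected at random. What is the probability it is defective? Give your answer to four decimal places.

Total: 160 + 260 + 328 + 52 = 800.
P(L1) = 160/800 = 0.2. P(L2) = 260/800 = 0.325. P(L3) = 328/800 = 0.41. P(L4) = 52/800 = 0.065.
P(D) = P(D|L1)·P(L1) + P(D|L2)·P(L2) + P(D|L3)·P(L3) + P(D|L4)·P(L4)
      = 0.111·0.2 + 0.1831·0.325 + 0.0428·0.41 + 0.2175·0.065
      = 0.0222 + 0.0595075 + 0.017548 + 0.0141375 = 0.113393

P(D) ≈ 0.1134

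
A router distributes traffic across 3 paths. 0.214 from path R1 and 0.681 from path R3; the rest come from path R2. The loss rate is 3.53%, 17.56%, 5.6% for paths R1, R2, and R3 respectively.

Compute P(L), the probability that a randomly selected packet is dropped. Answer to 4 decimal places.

0.0641

P(R2) = 1 − (0.214 + 0.681) = 0.105.
Using total probability over the partition,
P(L) = P(L|R1)·P(R1) + P(L|R2)·P(R2) + P(L|R3)·P(R3)
      = 0.0353·0.214 + 0.1756·0.105 + 0.056·0.681
      = 0.0075542 + 0.018438 + 0.038136 = 0.0641282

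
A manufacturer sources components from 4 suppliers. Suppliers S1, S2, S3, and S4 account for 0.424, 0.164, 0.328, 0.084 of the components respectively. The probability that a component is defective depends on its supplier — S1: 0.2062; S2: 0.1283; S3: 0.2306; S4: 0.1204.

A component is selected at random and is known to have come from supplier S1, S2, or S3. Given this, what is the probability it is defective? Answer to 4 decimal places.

P(D|S) ≈ 0.2010

Let S = {S1, S2, S3}.
P(S) = 0.424 + 0.164 + 0.328 = 0.916.
P(D ∩ S) = 0.2062·0.424 + 0.1283·0.164 + 0.2306·0.328 = 0.0874288 + 0.0210412 + 0.0756368 = 0.1841068.
P(D | S) = 0.1841068 / 0.916 = 0.200990…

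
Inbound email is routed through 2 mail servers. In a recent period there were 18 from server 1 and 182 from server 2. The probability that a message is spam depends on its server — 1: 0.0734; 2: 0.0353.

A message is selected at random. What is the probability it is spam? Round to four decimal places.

Total: 18 + 182 = 200.
P(1) = 18/200 = 0.09. P(2) = 182/200 = 0.91.
P(S) = P(S|1)·P(1) + P(S|2)·P(2)
      = 0.0734·0.09 + 0.0353·0.91
      = 0.006606 + 0.032123 = 0.038729

0.0387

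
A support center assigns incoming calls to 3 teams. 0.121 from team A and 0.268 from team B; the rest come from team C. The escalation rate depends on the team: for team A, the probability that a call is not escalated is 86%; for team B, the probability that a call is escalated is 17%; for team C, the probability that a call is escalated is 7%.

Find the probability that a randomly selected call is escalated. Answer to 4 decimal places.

P(E) ≈ 0.1053

P(C) = 1 − (0.121 + 0.268) = 0.611.
P(E|A) = 1 − 0.86 = 0.14.
P(E) = P(E|A)·P(A) + P(E|B)·P(B) + P(E|C)·P(C)
      = 0.14·0.121 + 0.17·0.268 + 0.07·0.611
      = 0.01694 + 0.04556 + 0.04277 = 0.10527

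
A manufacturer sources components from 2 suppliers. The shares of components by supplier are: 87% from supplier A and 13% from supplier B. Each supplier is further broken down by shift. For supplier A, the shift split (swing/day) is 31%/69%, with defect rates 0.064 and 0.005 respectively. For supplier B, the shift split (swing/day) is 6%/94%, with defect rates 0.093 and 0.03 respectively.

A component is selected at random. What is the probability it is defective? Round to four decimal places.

0.0247

P(D|A) = 0.31·0.064 + 0.69·0.005 = 0.01984 + 0.00345 = 0.02329
P(D|B) = 0.06·0.093 + 0.94·0.03 = 0.00558 + 0.0282 = 0.03378
Then overall,
P(D) = 0.87·0.02329 + 0.13·0.03378
      = 0.0202623 + 0.0043914 = 0.0246537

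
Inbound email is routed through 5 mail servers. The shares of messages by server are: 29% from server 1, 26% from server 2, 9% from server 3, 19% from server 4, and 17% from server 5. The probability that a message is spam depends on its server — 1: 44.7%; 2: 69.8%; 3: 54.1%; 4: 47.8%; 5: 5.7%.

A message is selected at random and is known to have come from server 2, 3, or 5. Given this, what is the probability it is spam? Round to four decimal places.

0.4613

Let J = {2, 3, 5}.
P(J) = 0.26 + 0.09 + 0.17 = 0.52.
P(S ∩ J) = 0.698·0.26 + 0.541·0.09 + 0.057·0.17 = 0.18148 + 0.04869 + 0.00969 = 0.23986.
P(S | J) = 0.23986 / 0.52 = 0.461269…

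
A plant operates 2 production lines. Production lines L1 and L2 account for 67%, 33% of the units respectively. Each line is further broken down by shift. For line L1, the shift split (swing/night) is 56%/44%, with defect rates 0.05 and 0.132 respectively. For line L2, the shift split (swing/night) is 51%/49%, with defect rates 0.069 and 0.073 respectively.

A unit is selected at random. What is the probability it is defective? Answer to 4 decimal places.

P(D|L1) = 0.56·0.05 + 0.44·0.132 = 0.028 + 0.05808 = 0.08608
P(D|L2) = 0.51·0.069 + 0.49·0.073 = 0.03519 + 0.03577 = 0.07096
Then overall,
P(D) = 0.67·0.08608 + 0.33·0.07096
      = 0.0576736 + 0.0234168 = 0.0810904

P(D) ≈ 0.0811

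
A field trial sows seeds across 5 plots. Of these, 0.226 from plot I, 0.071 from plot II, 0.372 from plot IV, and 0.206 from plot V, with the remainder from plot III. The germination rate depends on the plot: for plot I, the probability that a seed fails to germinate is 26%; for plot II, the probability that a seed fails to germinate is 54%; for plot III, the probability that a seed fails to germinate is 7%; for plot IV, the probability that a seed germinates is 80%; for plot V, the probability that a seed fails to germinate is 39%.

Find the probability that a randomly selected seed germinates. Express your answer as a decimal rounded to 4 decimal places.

P(III) = 1 − (0.226 + 0.071 + 0.372 + 0.206) = 0.125.
P(G|I) = 1 − 0.26 = 0.74.
P(G|II) = 1 − 0.54 = 0.46.
P(G|III) = 1 − 0.07 = 0.93.
P(G|V) = 1 − 0.39 = 0.61.
P(G) = P(G|I)·P(I) + P(G|II)·P(II) + P(G|III)·P(III) + P(G|IV)·P(IV) + P(G|V)·P(V)
      = 0.74·0.226 + 0.46·0.071 + 0.93·0.125 + 0.8·0.372 + 0.61·0.206
      = 0.16724 + 0.03266 + 0.11625 + 0.2976 + 0.12566 = 0.73941

0.7394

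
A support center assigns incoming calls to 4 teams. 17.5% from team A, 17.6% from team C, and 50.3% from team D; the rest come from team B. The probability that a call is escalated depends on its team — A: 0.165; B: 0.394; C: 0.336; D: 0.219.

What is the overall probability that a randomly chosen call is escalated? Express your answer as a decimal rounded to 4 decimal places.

P(B) = 1 − (0.175 + 0.176 + 0.503) = 0.146.
P(E) = P(E|A)·P(A) + P(E|B)·P(B) + P(E|C)·P(C) + P(E|D)·P(D)
      = 0.165·0.175 + 0.394·0.146 + 0.336·0.176 + 0.219·0.503
      = 0.028875 + 0.057524 + 0.059136 + 0.110157 = 0.255692

0.2557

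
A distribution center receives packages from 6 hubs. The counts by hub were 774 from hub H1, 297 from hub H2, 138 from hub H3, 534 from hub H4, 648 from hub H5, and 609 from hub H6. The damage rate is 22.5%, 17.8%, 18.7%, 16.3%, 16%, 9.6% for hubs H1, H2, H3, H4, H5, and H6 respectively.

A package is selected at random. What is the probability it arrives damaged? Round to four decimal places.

P(D) ≈ 0.1673

Total: 774 + 297 + 138 + 534 + 648 + 609 = 3000.
P(H1) = 774/3000 = 0.258. P(H2) = 297/3000 = 0.099. P(H3) = 138/3000 = 0.046. P(H4) = 534/3000 = 0.178. P(H5) = 648/3000 = 0.216. P(H6) = 609/3000 = 0.203.
Summing over the partition,
P(D) = P(D|H1)·P(H1) + P(D|H2)·P(H2) + P(D|H3)·P(H3) + P(D|H4)·P(H4) + P(D|H5)·P(H5) + P(D|H6)·P(H6)
      = 0.225·0.258 + 0.178·0.099 + 0.187·0.046 + 0.163·0.178 + 0.16·0.216 + 0.096·0.203
      = 0.05805 + 0.017622 + 0.008602 + 0.029014 + 0.03456 + 0.019488 = 0.167336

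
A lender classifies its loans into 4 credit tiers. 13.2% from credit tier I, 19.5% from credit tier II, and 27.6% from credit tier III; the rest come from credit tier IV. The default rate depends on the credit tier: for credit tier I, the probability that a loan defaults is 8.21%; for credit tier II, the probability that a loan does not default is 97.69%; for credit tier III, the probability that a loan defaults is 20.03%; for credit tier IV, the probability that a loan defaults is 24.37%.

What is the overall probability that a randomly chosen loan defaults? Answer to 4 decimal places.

0.1674

P(IV) = 1 − (0.132 + 0.195 + 0.276) = 0.397.
P(D|II) = 1 − 0.9769 = 0.0231.
By the law of total probability,
P(D) = P(D|I)·P(I) + P(D|II)·P(II) + P(D|III)·P(III) + P(D|IV)·P(IV)
      = 0.0821·0.132 + 0.0231·0.195 + 0.2003·0.276 + 0.2437·0.397
      = 0.0108372 + 0.0045045 + 0.0552828 + 0.0967489 = 0.1673734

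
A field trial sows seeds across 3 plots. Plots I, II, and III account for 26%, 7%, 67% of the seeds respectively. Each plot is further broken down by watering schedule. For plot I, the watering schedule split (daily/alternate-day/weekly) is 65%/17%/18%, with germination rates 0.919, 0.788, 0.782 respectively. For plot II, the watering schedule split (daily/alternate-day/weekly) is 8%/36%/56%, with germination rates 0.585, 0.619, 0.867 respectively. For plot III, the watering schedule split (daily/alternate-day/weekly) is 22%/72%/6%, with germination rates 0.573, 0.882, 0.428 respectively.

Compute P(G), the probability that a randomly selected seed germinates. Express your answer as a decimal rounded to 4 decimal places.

P(G) ≈ 0.8067

P(G|I) = 0.65·0.919 + 0.17·0.788 + 0.18·0.782 = 0.59735 + 0.13396 + 0.14076 = 0.87207
P(G|II) = 0.08·0.585 + 0.36·0.619 + 0.56·0.867 = 0.0468 + 0.22284 + 0.48552 = 0.75516
P(G|III) = 0.22·0.573 + 0.72·0.882 + 0.06·0.428 = 0.12606 + 0.63504 + 0.02568 = 0.78678
Then overall,
P(G) = 0.26·0.87207 + 0.07·0.75516 + 0.67·0.78678
      = 0.2267382 + 0.0528612 + 0.5271426 = 0.806742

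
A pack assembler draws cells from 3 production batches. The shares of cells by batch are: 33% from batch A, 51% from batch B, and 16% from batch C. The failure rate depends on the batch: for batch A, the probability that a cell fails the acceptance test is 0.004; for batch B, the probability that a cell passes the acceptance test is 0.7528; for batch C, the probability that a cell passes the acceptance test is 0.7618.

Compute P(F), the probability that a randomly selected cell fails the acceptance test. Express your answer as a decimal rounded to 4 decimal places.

P(F|B) = 1 − 0.7528 = 0.2472.
P(F|C) = 1 − 0.7618 = 0.2382.
Summing over the partition,
P(F) = P(F|A)·P(A) + P(F|B)·P(B) + P(F|C)·P(C)
      = 0.004·0.33 + 0.2472·0.51 + 0.2382·0.16
      = 0.00132 + 0.126072 + 0.038112 = 0.165504

P(F) ≈ 0.1655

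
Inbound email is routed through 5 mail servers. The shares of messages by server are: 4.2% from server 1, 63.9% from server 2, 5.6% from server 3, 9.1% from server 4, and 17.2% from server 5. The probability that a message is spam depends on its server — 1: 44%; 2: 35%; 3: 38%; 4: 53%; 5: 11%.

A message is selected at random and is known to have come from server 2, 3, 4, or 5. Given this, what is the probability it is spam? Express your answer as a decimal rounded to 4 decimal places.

P(S|J) ≈ 0.3258

Let J = {2, 3, 4, 5}.
P(J) = 0.639 + 0.056 + 0.091 + 0.172 = 0.958.
P(S ∩ J) = 0.35·0.639 + 0.38·0.056 + 0.53·0.091 + 0.11·0.172 = 0.22365 + 0.02128 + 0.04823 + 0.01892 = 0.31208.
P(S | J) = 0.31208 / 0.958 = 0.325762…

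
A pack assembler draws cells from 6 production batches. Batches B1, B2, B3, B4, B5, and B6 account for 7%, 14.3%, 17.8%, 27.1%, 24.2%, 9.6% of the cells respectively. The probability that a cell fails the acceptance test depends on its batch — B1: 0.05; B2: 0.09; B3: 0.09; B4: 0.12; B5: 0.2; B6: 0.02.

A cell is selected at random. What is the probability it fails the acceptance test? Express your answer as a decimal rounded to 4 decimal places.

P(F) = P(F|B1)·P(B1) + P(F|B2)·P(B2) + P(F|B3)·P(B3) + P(F|B4)·P(B4) + P(F|B5)·P(B5) + P(F|B6)·P(B6)
      = 0.05·0.07 + 0.09·0.143 + 0.09·0.178 + 0.12·0.271 + 0.2·0.242 + 0.02·0.096
      = 0.0035 + 0.01287 + 0.01602 + 0.03252 + 0.0484 + 0.00192 = 0.11523

P(F) ≈ 0.1152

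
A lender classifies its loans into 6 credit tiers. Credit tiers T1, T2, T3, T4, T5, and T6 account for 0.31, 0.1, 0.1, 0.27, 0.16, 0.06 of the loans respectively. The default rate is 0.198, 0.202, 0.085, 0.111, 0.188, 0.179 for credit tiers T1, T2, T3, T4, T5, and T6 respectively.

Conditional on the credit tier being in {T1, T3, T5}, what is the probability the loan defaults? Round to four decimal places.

0.1754

Let S = {T1, T3, T5}.
P(S) = 0.31 + 0.1 + 0.16 = 0.57.
P(D ∩ S) = 0.198·0.31 + 0.085·0.1 + 0.188·0.16 = 0.06138 + 0.0085 + 0.03008 = 0.09996.
P(D | S) = 0.09996 / 0.57 = 0.175368…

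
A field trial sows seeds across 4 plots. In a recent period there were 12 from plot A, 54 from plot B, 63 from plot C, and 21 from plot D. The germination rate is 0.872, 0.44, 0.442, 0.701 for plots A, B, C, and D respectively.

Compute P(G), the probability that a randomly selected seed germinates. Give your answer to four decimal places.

P(G) ≈ 0.5119

Total: 12 + 54 + 63 + 21 = 150.
P(A) = 12/150 = 0.08. P(B) = 54/150 = 0.36. P(C) = 63/150 = 0.42. P(D) = 21/150 = 0.14.
Using total probability over the partition,
P(G) = P(G|A)·P(A) + P(G|B)·P(B) + P(G|C)·P(C) + P(G|D)·P(D)
      = 0.872·0.08 + 0.44·0.36 + 0.442·0.42 + 0.701·0.14
      = 0.06976 + 0.1584 + 0.18564 + 0.09814 = 0.51194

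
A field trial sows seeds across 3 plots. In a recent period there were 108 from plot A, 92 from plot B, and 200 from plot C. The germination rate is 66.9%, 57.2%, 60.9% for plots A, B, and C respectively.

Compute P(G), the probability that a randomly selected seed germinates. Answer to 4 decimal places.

0.6167

Total: 108 + 92 + 200 = 400.
P(A) = 108/400 = 0.27. P(B) = 92/400 = 0.23. P(C) = 200/400 = 0.5.
By the law of total probability,
P(G) = P(G|A)·P(A) + P(G|B)·P(B) + P(G|C)·P(C)
      = 0.669·0.27 + 0.572·0.23 + 0.609·0.5
      = 0.18063 + 0.13156 + 0.3045 = 0.61669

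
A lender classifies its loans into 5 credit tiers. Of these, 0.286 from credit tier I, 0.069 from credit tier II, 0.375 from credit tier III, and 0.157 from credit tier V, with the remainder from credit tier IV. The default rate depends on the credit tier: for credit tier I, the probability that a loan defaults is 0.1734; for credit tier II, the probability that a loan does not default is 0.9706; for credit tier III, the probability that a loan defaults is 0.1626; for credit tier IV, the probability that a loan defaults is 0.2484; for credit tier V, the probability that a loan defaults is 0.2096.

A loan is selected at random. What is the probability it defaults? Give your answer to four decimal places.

P(IV) = 1 − (0.286 + 0.069 + 0.375 + 0.157) = 0.113.
P(D|II) = 1 − 0.9706 = 0.0294.
P(D) = P(D|I)·P(I) + P(D|II)·P(II) + P(D|III)·P(III) + P(D|IV)·P(IV) + P(D|V)·P(V)
      = 0.1734·0.286 + 0.0294·0.069 + 0.1626·0.375 + 0.2484·0.113 + 0.2096·0.157
      = 0.0495924 + 0.0020286 + 0.060975 + 0.0280692 + 0.0329072 = 0.1735724

P(D) ≈ 0.1736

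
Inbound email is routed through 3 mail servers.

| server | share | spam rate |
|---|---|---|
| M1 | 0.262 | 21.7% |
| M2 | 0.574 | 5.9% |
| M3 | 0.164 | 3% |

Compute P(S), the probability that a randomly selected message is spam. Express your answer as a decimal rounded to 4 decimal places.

P(S) = P(S|M1)·P(M1) + P(S|M2)·P(M2) + P(S|M3)·P(M3)
      = 0.217·0.262 + 0.059·0.574 + 0.03·0.164
      = 0.056854 + 0.033866 + 0.00492 = 0.09564

P(S) ≈ 0.0956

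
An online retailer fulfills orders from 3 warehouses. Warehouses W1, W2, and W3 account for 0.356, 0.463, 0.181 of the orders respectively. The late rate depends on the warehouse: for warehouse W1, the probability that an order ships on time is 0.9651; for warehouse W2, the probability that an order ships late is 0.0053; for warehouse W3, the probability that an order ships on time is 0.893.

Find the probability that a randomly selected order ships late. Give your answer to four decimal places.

P(L|W1) = 1 − 0.9651 = 0.0349.
P(L|W3) = 1 − 0.893 = 0.107.
By the law of total probability,
P(L) = P(L|W1)·P(W1) + P(L|W2)·P(W2) + P(L|W3)·P(W3)
      = 0.0349·0.356 + 0.0053·0.463 + 0.107·0.181
      = 0.0124244 + 0.0024539 + 0.019367 = 0.0342453

P(L) ≈ 0.0342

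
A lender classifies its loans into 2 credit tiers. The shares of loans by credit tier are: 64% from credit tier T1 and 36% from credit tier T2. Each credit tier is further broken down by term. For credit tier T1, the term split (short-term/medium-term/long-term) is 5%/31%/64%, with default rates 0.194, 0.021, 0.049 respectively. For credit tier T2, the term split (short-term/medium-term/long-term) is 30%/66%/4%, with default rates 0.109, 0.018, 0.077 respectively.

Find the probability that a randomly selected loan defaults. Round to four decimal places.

0.0476

P(D|T1) = 0.05·0.194 + 0.31·0.021 + 0.64·0.049 = 0.0097 + 0.00651 + 0.03136 = 0.04757
P(D|T2) = 0.3·0.109 + 0.66·0.018 + 0.04·0.077 = 0.0327 + 0.01188 + 0.00308 = 0.04766
Then overall,
P(D) = 0.64·0.04757 + 0.36·0.04766
      = 0.0304448 + 0.0171576 = 0.0476024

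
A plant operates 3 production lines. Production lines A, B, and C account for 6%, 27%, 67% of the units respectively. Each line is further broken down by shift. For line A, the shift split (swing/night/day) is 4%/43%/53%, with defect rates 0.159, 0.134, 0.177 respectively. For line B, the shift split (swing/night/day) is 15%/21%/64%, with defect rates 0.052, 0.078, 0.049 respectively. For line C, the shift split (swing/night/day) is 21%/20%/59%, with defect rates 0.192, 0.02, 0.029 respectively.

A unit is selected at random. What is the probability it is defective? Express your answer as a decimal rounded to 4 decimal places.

P(D|A) = 0.04·0.159 + 0.43·0.134 + 0.53·0.177 = 0.00636 + 0.05762 + 0.09381 = 0.15779
P(D|B) = 0.15·0.052 + 0.21·0.078 + 0.64·0.049 = 0.0078 + 0.01638 + 0.03136 = 0.05554
P(D|C) = 0.21·0.192 + 0.2·0.02 + 0.59·0.029 = 0.04032 + 0.004 + 0.01711 = 0.06143
By total probability over the outer partition,
P(D) = 0.06·0.15779 + 0.27·0.05554 + 0.67·0.06143
      = 0.0094674 + 0.0149958 + 0.0411581 = 0.0656213

P(D) ≈ 0.0656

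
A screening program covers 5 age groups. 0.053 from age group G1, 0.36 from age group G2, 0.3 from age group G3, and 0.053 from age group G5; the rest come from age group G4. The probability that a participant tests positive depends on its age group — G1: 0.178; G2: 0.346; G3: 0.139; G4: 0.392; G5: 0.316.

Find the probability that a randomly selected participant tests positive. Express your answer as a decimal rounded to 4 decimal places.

P(G4) = 1 − (0.053 + 0.36 + 0.3 + 0.053) = 0.234.
P(T) = P(T|G1)·P(G1) + P(T|G2)·P(G2) + P(T|G3)·P(G3) + P(T|G4)·P(G4) + P(T|G5)·P(G5)
      = 0.178·0.053 + 0.346·0.36 + 0.139·0.3 + 0.392·0.234 + 0.316·0.053
      = 0.009434 + 0.12456 + 0.0417 + 0.091728 + 0.016748 = 0.28417

0.2842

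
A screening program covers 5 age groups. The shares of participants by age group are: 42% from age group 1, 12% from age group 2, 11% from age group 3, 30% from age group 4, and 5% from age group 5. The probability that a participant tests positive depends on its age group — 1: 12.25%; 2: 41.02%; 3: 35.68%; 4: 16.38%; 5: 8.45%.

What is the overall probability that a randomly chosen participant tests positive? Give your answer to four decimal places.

Summing over the partition,
P(T) = P(T|1)·P(1) + P(T|2)·P(2) + P(T|3)·P(3) + P(T|4)·P(4) + P(T|5)·P(5)
      = 0.1225·0.42 + 0.4102·0.12 + 0.3568·0.11 + 0.1638·0.3 + 0.0845·0.05
      = 0.05145 + 0.049224 + 0.039248 + 0.04914 + 0.004225 = 0.193287

P(T) ≈ 0.1933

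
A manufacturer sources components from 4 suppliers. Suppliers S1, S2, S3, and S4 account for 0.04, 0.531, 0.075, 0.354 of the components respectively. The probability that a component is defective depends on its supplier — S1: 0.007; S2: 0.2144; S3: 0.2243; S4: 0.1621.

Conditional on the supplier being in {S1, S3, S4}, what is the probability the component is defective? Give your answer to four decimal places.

0.1588

Let S = {S1, S3, S4}.
P(S) = 0.04 + 0.075 + 0.354 = 0.469.
P(D ∩ S) = 0.007·0.04 + 0.2243·0.075 + 0.1621·0.354 = 0.00028 + 0.0168225 + 0.0573834 = 0.0744859.
P(D | S) = 0.0744859 / 0.469 = 0.158819…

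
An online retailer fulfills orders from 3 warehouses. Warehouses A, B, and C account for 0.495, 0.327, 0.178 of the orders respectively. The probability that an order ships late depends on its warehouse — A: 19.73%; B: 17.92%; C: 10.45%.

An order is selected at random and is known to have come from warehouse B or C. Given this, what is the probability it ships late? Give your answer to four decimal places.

0.1529

Let S = {B, C}.
P(S) = 0.327 + 0.178 = 0.505.
P(L ∩ S) = 0.1792·0.327 + 0.1045·0.178 = 0.0585984 + 0.018601 = 0.0771994.
P(L | S) = 0.0771994 / 0.505 = 0.152870…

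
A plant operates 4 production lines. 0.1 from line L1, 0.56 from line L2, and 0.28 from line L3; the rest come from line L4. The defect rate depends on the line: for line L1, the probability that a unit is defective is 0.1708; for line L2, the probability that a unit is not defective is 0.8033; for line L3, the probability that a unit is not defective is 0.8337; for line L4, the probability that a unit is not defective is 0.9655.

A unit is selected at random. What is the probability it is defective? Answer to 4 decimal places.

P(D) ≈ 0.1759

P(L4) = 1 − (0.1 + 0.56 + 0.28) = 0.06.
P(D|L2) = 1 − 0.8033 = 0.1967.
P(D|L3) = 1 − 0.8337 = 0.1663.
P(D|L4) = 1 − 0.9655 = 0.0345.
By the law of total probability,
P(D) = P(D|L1)·P(L1) + P(D|L2)·P(L2) + P(D|L3)·P(L3) + P(D|L4)·P(L4)
      = 0.1708·0.1 + 0.1967·0.56 + 0.1663·0.28 + 0.0345·0.06
      = 0.01708 + 0.110152 + 0.046564 + 0.00207 = 0.175866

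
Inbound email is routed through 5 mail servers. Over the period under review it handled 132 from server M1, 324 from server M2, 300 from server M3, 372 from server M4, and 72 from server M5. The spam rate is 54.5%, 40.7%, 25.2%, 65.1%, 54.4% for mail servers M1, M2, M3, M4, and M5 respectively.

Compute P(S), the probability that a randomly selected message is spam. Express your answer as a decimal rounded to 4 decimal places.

Total: 132 + 324 + 300 + 372 + 72 = 1200.
P(M1) = 132/1200 = 0.11. P(M2) = 324/1200 = 0.27. P(M3) = 300/1200 = 0.25. P(M4) = 372/1200 = 0.31. P(M5) = 72/1200 = 0.06.
P(S) = P(S|M1)·P(M1) + P(S|M2)·P(M2) + P(S|M3)·P(M3) + P(S|M4)·P(M4) + P(S|M5)·P(M5)
      = 0.545·0.11 + 0.407·0.27 + 0.252·0.25 + 0.651·0.31 + 0.544·0.06
      = 0.05995 + 0.10989 + 0.063 + 0.20181 + 0.03264 = 0.46729

P(S) ≈ 0.4673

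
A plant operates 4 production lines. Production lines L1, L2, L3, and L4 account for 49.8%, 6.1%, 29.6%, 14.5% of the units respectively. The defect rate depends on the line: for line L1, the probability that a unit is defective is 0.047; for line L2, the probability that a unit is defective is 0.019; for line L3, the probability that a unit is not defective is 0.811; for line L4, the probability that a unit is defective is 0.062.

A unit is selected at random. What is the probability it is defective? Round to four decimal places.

P(D) ≈ 0.0895

P(D|L3) = 1 − 0.811 = 0.189.
Using total probability over the partition,
P(D) = P(D|L1)·P(L1) + P(D|L2)·P(L2) + P(D|L3)·P(L3) + P(D|L4)·P(L4)
      = 0.047·0.498 + 0.019·0.061 + 0.189·0.296 + 0.062·0.145
      = 0.023406 + 0.001159 + 0.055944 + 0.00899 = 0.089499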